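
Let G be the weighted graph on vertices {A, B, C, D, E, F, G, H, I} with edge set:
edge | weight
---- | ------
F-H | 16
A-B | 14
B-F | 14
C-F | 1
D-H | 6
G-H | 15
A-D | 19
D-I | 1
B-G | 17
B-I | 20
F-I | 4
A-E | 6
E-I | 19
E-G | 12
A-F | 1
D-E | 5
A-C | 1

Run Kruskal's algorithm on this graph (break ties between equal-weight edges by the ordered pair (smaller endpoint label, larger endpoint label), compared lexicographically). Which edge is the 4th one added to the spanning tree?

Kruskal's algorithm — process edges by increasing weight (ties by edge label):
A-C (1): add — endpoints in different components.
A-F (1): add — endpoints in different components.
C-F (1): skip — C and F already connected.
D-I (1): add — endpoints in different components.
F-I (4): add — endpoints in different components.
D-E (5): add — endpoints in different components.
A-E (6): skip — A and E already connected.
D-H (6): add — endpoints in different components.
E-G (12): add — endpoints in different components.
A-B (14): add — endpoints in different components.
The 4th edge added is F-I.

F-I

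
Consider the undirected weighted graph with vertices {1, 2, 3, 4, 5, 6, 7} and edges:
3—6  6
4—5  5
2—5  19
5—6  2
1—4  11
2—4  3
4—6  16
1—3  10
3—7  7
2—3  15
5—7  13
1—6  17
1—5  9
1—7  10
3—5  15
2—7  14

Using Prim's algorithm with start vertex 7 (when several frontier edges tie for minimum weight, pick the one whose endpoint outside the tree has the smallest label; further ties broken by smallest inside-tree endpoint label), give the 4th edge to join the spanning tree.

Grow the tree from 7 using Prim:
Step 1: cheapest edge leaving the tree is 3—7 (7); add 3.
Step 2: cheapest edge leaving the tree is 3—6 (6); add 6.
Step 3: cheapest edge leaving the tree is 5—6 (2); add 5.
Step 4: cheapest edge leaving the tree is 4—5 (5); add 4.
Step 5: cheapest edge leaving the tree is 2—4 (3); add 2.
Step 6: cheapest edge leaving the tree is 1—5 (9); add 1.
The 4th edge added is 4—5.

4-5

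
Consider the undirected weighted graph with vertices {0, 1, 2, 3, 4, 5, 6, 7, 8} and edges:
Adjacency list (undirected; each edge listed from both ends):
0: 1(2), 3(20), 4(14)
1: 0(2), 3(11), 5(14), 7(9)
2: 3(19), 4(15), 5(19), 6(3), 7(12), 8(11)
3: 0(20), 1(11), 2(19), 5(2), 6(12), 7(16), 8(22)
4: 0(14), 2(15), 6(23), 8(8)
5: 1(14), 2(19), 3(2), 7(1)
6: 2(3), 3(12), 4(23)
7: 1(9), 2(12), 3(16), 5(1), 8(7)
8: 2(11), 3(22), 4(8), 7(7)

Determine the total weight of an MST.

43

Kruskal's algorithm — process edges by increasing weight (ties by edge label):
5—7 (1): add — endpoints in different components.
0—1 (2): add — endpoints in different components.
3—5 (2): add — endpoints in different components.
2—6 (3): add — endpoints in different components.
7—8 (7): add — endpoints in different components.
4—8 (8): add — endpoints in different components.
1—7 (9): add — endpoints in different components.
1—3 (11): skip — 1 and 3 already connected.
2—8 (11): add — endpoints in different components.
MST edges: 5—7, 0—1, 3—5, 2—6, 7—8, 4—8, 1—7, 2—8; total weight 1+2+2+3+7+8+9+11 = 43.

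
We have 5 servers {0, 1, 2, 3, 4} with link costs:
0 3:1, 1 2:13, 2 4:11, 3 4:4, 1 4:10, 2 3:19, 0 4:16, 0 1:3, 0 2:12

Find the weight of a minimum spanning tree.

19

Prim, starting at 3.
Step 1: frontier [0 3 1, 3 4 4, 2 3 19] → take 0 3 (1); add 0.
Step 2: frontier [0 1 3, 0 2 12, 0 4 16, 3 4 4, 2 3 19] → take 0 1 (3); add 1.
Step 3: frontier [0 2 12, 0 4 16, 1 4 10, 1 2 13, 3 4 4, 2 3 19] → take 3 4 (4); add 4.
Step 4: frontier [0 2 12, 1 2 13, 2 3 19, 2 4 11] → take 2 4 (11); add 2.
MST edges: 0 3, 0 1, 3 4, 2 4; total weight 1+3+4+11 = 19.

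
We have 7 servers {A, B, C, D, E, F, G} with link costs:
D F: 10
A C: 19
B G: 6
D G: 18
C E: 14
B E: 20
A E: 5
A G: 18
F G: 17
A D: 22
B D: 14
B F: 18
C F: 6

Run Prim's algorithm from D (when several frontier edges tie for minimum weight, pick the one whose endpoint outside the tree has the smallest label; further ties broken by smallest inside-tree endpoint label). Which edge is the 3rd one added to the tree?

Grow the tree from D using Prim:
Step 1: cheapest edge leaving the tree is D F (10); add F.
Step 2: cheapest edge leaving the tree is C F (6); add C.
Step 3: cheapest edge leaving the tree is B D (14); add B.
Step 4: cheapest edge leaving the tree is B G (6); add G.
Step 5: cheapest edge leaving the tree is C E (14); add E.
Step 6: cheapest edge leaving the tree is A E (5); add A.
The 3rd edge added is B D.

B-D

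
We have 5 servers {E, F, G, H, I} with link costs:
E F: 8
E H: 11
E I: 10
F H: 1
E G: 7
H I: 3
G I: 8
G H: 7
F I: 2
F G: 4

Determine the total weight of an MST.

Prim's algorithm from E:
Step 1: cheapest edge leaving the tree is E G (7); add G.
Step 2: cheapest edge leaving the tree is F G (4); add F.
Step 3: cheapest edge leaving the tree is F H (1); add H.
Step 4: cheapest edge leaving the tree is F I (2); add I.
MST edges: E G, F G, F H, F I; total weight 7+4+1+2 = 14.

14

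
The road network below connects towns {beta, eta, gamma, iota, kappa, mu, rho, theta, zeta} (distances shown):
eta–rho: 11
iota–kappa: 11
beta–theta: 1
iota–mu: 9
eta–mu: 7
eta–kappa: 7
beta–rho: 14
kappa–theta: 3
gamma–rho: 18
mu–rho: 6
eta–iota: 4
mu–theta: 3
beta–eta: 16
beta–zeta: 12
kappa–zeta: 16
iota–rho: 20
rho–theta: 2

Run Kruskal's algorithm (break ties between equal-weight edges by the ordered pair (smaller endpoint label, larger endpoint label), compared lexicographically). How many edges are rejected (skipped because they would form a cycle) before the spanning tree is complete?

Kruskal's algorithm — process edges by increasing weight (ties by edge label):
beta–theta (1): add — endpoints in different components.
rho–theta (2): add — endpoints in different components.
kappa–theta (3): add — endpoints in different components.
mu–theta (3): add — endpoints in different components.
eta–iota (4): add — endpoints in different components.
mu–rho (6): skip — rho and mu already connected.
eta–kappa (7): add — endpoints in different components.
eta–mu (7): skip — eta and mu already connected.
iota–mu (9): skip — iota and mu already connected.
eta–rho (11): skip — rho and eta already connected.
iota–kappa (11): skip — iota and kappa already connected.
beta–zeta (12): add — endpoints in different components.
beta–rho (14): skip — rho and beta already connected.
beta–eta (16): skip — eta and beta already connected.
kappa–zeta (16): skip — zeta and kappa already connected.
gamma–rho (18): add — endpoints in different components.
Edges rejected before the tree was complete: 8.

8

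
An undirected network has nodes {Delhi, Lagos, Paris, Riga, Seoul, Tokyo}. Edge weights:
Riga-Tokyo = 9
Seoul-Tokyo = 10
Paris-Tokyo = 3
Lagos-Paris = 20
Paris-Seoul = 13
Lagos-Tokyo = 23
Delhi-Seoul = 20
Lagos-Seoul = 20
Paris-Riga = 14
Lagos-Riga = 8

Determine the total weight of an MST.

Kruskal: consider edges lightest-first.
Paris-Tokyo (3): add — endpoints in different components.
Lagos-Riga (8): add — endpoints in different components.
Riga-Tokyo (9): add — endpoints in different components.
Seoul-Tokyo (10): add — endpoints in different components.
Paris-Seoul (13): skip — Paris and Seoul already connected.
Paris-Riga (14): skip — Paris and Riga already connected.
Delhi-Seoul (20): add — endpoints in different components.
MST edges: Paris-Tokyo, Lagos-Riga, Riga-Tokyo, Seoul-Tokyo, Delhi-Seoul; total weight 3+8+9+10+20 = 50.

50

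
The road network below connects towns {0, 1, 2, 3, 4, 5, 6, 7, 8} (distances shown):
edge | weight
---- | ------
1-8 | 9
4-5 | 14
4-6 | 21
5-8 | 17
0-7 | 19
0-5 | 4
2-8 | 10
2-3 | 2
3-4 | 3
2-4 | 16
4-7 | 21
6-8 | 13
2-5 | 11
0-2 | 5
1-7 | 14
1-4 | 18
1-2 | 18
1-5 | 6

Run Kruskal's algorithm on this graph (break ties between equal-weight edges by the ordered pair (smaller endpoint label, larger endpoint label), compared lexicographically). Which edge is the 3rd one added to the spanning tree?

0-5

Sort edges by weight, then run Kruskal:
2-3 (2): add — endpoints in different components.
3-4 (3): add — endpoints in different components.
0-5 (4): add — endpoints in different components.
0-2 (5): add — endpoints in different components.
1-5 (6): add — endpoints in different components.
1-8 (9): add — endpoints in different components.
2-8 (10): skip — 2 and 8 already connected.
2-5 (11): skip — 2 and 5 already connected.
6-8 (13): add — endpoints in different components.
1-7 (14): add — endpoints in different components.
The 3rd edge added is 0-5.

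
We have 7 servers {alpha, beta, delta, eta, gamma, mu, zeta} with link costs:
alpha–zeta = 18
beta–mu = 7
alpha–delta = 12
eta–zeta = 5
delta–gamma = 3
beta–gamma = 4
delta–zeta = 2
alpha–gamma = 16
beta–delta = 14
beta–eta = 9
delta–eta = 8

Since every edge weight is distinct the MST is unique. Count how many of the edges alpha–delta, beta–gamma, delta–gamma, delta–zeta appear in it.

Kruskal's algorithm — process edges by increasing weight (ties by edge label):
delta–zeta (2): add. Components now {delta,zeta} {mu} {alpha} {beta} {eta} {gamma}
delta–gamma (3): add. Components now {delta,gamma,zeta} {mu} {alpha} {beta} {eta}
beta–gamma (4): add. Components now {beta,delta,gamma,zeta} {mu} {alpha} {eta}
eta–zeta (5): add. Components now {beta,delta,eta,gamma,zeta} {mu} {alpha}
beta–mu (7): add. Components now {beta,delta,eta,gamma,mu,zeta} {alpha}
delta–eta (8): skip — delta and eta already connected.
beta–eta (9): skip — beta and eta already connected.
alpha–delta (12): add. Components now {alpha,beta,delta,eta,gamma,mu,zeta}
MST edge set: {delta–zeta, delta–gamma, beta–gamma, eta–zeta, beta–mu, alpha–delta}.
Of the listed edges, {alpha–delta, beta–gamma, delta–gamma, delta–zeta} are in the MST → 4.

4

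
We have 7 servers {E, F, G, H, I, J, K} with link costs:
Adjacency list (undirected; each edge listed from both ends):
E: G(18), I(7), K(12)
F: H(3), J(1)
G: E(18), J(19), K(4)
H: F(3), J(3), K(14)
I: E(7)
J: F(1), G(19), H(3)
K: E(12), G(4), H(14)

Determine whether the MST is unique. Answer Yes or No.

No

Kruskal's algorithm — process edges by increasing weight (ties by edge label):
F—J (1): add. Components now {E} {F,J} {G} {H} {I} {K}
F—H (3): add. Components now {E} {F,H,J} {G} {I} {K}
H—J (3): skip — H and J already connected.
G—K (4): add. Components now {E} {F,H,J} {G,K} {I}
E—I (7): add. Components now {E,I} {F,H,J} {G,K}
E—K (12): add. Components now {E,G,I,K} {F,H,J}
H—K (14): add. Components now {E,F,G,H,I,J,K}
Non-tree edge H—J has weight 3, equal to the heaviest edge on its tree cycle — swapping gives another MST of the same weight. Not unique.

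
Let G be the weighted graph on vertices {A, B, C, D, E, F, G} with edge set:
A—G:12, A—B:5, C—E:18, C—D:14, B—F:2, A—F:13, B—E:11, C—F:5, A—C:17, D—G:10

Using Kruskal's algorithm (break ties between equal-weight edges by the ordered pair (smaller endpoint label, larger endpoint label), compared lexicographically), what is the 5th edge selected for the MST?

B-E

Kruskal's algorithm — process edges by increasing weight (ties by edge label):
B—F (2): add — endpoints in different components.
A—B (5): add — endpoints in different components.
C—F (5): add — endpoints in different components.
D—G (10): add — endpoints in different components.
B—E (11): add — endpoints in different components.
A—G (12): add — endpoints in different components.
The 5th edge added is B—E.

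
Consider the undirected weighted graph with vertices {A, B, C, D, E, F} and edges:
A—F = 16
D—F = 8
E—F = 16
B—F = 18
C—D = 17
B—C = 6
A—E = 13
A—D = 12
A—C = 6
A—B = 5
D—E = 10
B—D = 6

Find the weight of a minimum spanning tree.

Kruskal: consider edges lightest-first.
A—B (5): add. Components now {A,B} {C} {D} {E} {F}
A—C (6): add. Components now {A,B,C} {D} {E} {F}
B—C (6): skip — B and C already connected.
B—D (6): add. Components now {A,B,C,D} {E} {F}
D—F (8): add. Components now {A,B,C,D,F} {E}
D—E (10): add. Components now {A,B,C,D,E,F}
MST edges: A—B, A—C, B—D, D—F, D—E; total weight 5+6+6+8+10 = 35.

35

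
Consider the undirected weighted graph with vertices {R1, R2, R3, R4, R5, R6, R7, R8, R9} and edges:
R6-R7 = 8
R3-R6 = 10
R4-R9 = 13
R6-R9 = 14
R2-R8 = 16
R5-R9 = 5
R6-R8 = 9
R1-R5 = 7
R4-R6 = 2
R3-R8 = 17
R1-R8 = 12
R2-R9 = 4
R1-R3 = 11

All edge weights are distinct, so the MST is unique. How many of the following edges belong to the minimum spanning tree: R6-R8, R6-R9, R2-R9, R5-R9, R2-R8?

Kruskal's algorithm — process edges by increasing weight (ties by edge label):
R4-R6 (2): add — endpoints in different components.
R2-R9 (4): add — endpoints in different components.
R5-R9 (5): add — endpoints in different components.
R1-R5 (7): add — endpoints in different components.
R6-R7 (8): add — endpoints in different components.
R6-R8 (9): add — endpoints in different components.
R3-R6 (10): add — endpoints in different components.
R1-R3 (11): add — endpoints in different components.
MST edge set: {R4-R6, R2-R9, R5-R9, R1-R5, R6-R7, R6-R8, R3-R6, R1-R3}.
Of the listed edges, {R6-R8, R2-R9, R5-R9} are in the MST → 3.

3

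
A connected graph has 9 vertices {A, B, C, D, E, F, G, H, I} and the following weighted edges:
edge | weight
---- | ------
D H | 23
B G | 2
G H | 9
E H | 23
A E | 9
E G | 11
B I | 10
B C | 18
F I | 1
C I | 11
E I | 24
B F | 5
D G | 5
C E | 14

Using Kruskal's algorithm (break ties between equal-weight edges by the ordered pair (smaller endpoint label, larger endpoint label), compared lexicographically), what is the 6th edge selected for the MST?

Sort edges by weight, then run Kruskal:
F I (1): add — endpoints in different components.
B G (2): add — endpoints in different components.
B F (5): add — endpoints in different components.
D G (5): add — endpoints in different components.
A E (9): add — endpoints in different components.
G H (9): add — endpoints in different components.
B I (10): skip — B and I already connected.
C I (11): add — endpoints in different components.
E G (11): add — endpoints in different components.
The 6th edge added is G H.

G-H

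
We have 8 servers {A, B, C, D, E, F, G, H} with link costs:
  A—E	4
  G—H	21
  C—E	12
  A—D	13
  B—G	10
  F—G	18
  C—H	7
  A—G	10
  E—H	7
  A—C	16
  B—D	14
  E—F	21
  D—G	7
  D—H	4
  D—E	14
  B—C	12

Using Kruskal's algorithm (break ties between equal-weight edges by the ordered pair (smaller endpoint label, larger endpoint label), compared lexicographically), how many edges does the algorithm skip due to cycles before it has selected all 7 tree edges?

Kruskal's algorithm — process edges by increasing weight (ties by edge label):
A—E (4): add — endpoints in different components.
D—H (4): add — endpoints in different components.
C—H (7): add — endpoints in different components.
D—G (7): add — endpoints in different components.
E—H (7): add — endpoints in different components.
A—G (10): skip — A and G already connected.
B—G (10): add — endpoints in different components.
B—C (12): skip — B and C already connected.
C—E (12): skip — C and E already connected.
A—D (13): skip — A and D already connected.
B—D (14): skip — B and D already connected.
D—E (14): skip — D and E already connected.
A—C (16): skip — A and C already connected.
F—G (18): add — endpoints in different components.
Edges rejected before the tree was complete: 7.

7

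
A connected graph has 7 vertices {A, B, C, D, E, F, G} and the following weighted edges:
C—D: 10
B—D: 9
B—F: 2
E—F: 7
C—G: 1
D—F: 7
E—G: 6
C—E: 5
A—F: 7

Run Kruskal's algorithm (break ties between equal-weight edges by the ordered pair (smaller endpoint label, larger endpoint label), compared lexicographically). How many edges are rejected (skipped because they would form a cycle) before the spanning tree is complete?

Kruskal: consider edges lightest-first.
C—G (1): add. Components now {A} {B} {C,G} {D} {E} {F}
B—F (2): add. Components now {A} {B,F} {C,G} {D} {E}
C—E (5): add. Components now {A} {B,F} {C,E,G} {D}
E—G (6): skip — E and G already connected.
A—F (7): add. Components now {A,B,F} {C,E,G} {D}
D—F (7): add. Components now {A,B,D,F} {C,E,G}
E—F (7): add. Components now {A,B,C,D,E,F,G}
Edges rejected before the tree was complete: 1.

1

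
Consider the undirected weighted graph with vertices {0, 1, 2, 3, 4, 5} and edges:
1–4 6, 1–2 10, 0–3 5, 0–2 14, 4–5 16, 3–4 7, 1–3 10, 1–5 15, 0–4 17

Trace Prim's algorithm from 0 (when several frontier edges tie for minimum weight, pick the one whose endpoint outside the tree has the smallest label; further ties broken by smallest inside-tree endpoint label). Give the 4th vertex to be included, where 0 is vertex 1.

Prim's algorithm from 0:
Step 1: cheapest edge leaving the tree is 0–3 (5); add 3.
Step 2: cheapest edge leaving the tree is 3–4 (7); add 4.
Step 3: cheapest edge leaving the tree is 1–4 (6); add 1.
Step 4: cheapest edge leaving the tree is 1–2 (10); add 2.
Step 5: cheapest edge leaving the tree is 1–5 (15); add 5.
Vertex order: 0, 3, 4, 1, 2, 5. The 4th vertex is 1.

1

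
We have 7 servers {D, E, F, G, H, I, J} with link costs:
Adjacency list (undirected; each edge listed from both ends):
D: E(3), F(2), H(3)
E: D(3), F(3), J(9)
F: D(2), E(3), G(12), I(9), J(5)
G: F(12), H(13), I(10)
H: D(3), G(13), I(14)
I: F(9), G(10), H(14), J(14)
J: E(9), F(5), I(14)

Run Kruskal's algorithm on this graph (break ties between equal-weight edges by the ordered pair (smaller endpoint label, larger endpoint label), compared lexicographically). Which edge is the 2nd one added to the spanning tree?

D-E

Kruskal's algorithm — process edges by increasing weight (ties by edge label):
D-F (2): add — endpoints in different components.
D-E (3): add — endpoints in different components.
D-H (3): add — endpoints in different components.
E-F (3): skip — E and F already connected.
F-J (5): add — endpoints in different components.
E-J (9): skip — E and J already connected.
F-I (9): add — endpoints in different components.
G-I (10): add — endpoints in different components.
The 2nd edge added is D-E.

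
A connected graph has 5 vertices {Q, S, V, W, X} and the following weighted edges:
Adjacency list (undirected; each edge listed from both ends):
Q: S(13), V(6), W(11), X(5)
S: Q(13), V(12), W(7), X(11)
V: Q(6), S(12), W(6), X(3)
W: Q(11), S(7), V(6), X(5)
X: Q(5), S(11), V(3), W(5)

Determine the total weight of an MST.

Sort edges by weight, then run Kruskal:
V–X (3): add. Components now {W} {V,X} {S} {Q}
Q–X (5): add. Components now {W} {Q,V,X} {S}
W–X (5): add. Components now {Q,V,W,X} {S}
Q–V (6): skip — V and Q already connected.
V–W (6): skip — W and V already connected.
S–W (7): add. Components now {Q,S,V,W,X}
MST edges: V–X, Q–X, W–X, S–W; total weight 3+5+5+7 = 20.

20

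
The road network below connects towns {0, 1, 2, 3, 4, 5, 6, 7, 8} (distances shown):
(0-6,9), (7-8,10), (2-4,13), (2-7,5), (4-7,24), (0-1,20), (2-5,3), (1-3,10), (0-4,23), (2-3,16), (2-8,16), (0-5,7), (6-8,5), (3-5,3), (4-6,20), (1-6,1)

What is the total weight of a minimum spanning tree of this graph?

46

Sort edges by weight, then run Kruskal:
1-6 (1): add — endpoints in different components.
2-5 (3): add — endpoints in different components.
3-5 (3): add — endpoints in different components.
2-7 (5): add — endpoints in different components.
6-8 (5): add — endpoints in different components.
0-5 (7): add — endpoints in different components.
0-6 (9): add — endpoints in different components.
1-3 (10): skip — 1 and 3 already connected.
7-8 (10): skip — 7 and 8 already connected.
2-4 (13): add — endpoints in different components.
MST edges: 1-6, 2-5, 3-5, 2-7, 6-8, 0-5, 0-6, 2-4; total weight 1+3+3+5+5+7+9+13 = 46.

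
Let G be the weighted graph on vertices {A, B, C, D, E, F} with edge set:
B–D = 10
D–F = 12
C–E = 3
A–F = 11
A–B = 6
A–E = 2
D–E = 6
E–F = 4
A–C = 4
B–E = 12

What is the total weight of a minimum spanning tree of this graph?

Kruskal's algorithm — process edges by increasing weight (ties by edge label):
A–E (2): add — endpoints in different components.
C–E (3): add — endpoints in different components.
A–C (4): skip — A and C already connected.
E–F (4): add — endpoints in different components.
A–B (6): add — endpoints in different components.
D–E (6): add — endpoints in different components.
MST edges: A–E, C–E, E–F, A–B, D–E; total weight 2+3+4+6+6 = 21.

21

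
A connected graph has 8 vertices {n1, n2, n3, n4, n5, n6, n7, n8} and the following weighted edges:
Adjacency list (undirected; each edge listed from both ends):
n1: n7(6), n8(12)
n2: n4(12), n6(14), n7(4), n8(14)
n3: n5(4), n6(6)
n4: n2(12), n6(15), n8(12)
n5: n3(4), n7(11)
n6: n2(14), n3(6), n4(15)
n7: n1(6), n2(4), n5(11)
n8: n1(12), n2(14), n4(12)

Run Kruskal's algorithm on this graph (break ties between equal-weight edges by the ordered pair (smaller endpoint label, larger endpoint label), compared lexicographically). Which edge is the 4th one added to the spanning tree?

Sort edges by weight, then run Kruskal:
n2-n7 (4): add — endpoints in different components.
n3-n5 (4): add — endpoints in different components.
n1-n7 (6): add — endpoints in different components.
n3-n6 (6): add — endpoints in different components.
n5-n7 (11): add — endpoints in different components.
n1-n8 (12): add — endpoints in different components.
n2-n4 (12): add — endpoints in different components.
The 4th edge added is n3-n6.

n3-n6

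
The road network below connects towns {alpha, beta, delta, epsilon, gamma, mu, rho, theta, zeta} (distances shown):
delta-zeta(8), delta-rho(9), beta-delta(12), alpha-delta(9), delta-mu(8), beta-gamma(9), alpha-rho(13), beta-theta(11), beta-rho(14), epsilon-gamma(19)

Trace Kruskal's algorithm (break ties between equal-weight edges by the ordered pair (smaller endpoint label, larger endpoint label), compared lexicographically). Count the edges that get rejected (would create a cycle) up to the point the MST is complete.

2

Sort edges by weight, then run Kruskal:
delta-mu (8): add — endpoints in different components.
delta-zeta (8): add — endpoints in different components.
alpha-delta (9): add — endpoints in different components.
beta-gamma (9): add — endpoints in different components.
delta-rho (9): add — endpoints in different components.
beta-theta (11): add — endpoints in different components.
beta-delta (12): add — endpoints in different components.
alpha-rho (13): skip — rho and alpha already connected.
beta-rho (14): skip — beta and rho already connected.
epsilon-gamma (19): add — endpoints in different components.
Edges rejected before the tree was complete: 2.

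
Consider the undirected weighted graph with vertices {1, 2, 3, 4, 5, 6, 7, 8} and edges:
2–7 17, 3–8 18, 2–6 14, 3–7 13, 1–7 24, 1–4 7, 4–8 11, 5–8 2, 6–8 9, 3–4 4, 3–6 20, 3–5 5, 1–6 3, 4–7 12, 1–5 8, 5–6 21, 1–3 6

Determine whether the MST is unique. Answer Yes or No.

Kruskal: consider edges lightest-first.
5–8 (2): add — endpoints in different components.
1–6 (3): add — endpoints in different components.
3–4 (4): add — endpoints in different components.
3–5 (5): add — endpoints in different components.
1–3 (6): add — endpoints in different components.
1–4 (7): skip — 1 and 4 already connected.
1–5 (8): skip — 1 and 5 already connected.
6–8 (9): skip — 6 and 8 already connected.
4–8 (11): skip — 4 and 8 already connected.
4–7 (12): add — endpoints in different components.
3–7 (13): skip — 3 and 7 already connected.
2–6 (14): add — endpoints in different components.
Every non-tree edge has weight strictly greater than the heaviest edge on the tree path between its endpoints, so the MST is unique.

Yes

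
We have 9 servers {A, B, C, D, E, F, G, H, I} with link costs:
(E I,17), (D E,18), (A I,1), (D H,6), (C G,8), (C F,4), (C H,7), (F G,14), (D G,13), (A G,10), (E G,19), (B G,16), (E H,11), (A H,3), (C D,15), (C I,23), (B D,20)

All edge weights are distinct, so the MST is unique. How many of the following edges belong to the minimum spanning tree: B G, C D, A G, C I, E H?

Kruskal: consider edges lightest-first.
A I (1): add — endpoints in different components.
A H (3): add — endpoints in different components.
C F (4): add — endpoints in different components.
D H (6): add — endpoints in different components.
C H (7): add — endpoints in different components.
C G (8): add — endpoints in different components.
A G (10): skip — A and G already connected.
E H (11): add — endpoints in different components.
D G (13): skip — D and G already connected.
F G (14): skip — F and G already connected.
C D (15): skip — C and D already connected.
B G (16): add — endpoints in different components.
MST edge set: {A I, A H, C F, D H, C H, C G, E H, B G}.
Of the listed edges, {B G, E H} are in the MST → 2.

2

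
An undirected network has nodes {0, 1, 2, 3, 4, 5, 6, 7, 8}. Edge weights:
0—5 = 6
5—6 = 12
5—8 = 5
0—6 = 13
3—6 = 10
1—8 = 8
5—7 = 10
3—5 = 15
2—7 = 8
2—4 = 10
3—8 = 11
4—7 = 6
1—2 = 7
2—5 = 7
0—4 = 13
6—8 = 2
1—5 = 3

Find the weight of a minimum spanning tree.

Prim, starting at 8.
Step 1: cheapest edge leaving the tree is 6—8 (2); add 6.
Step 2: cheapest edge leaving the tree is 5—8 (5); add 5.
Step 3: cheapest edge leaving the tree is 1—5 (3); add 1.
Step 4: cheapest edge leaving the tree is 0—5 (6); add 0.
Step 5: cheapest edge leaving the tree is 1—2 (7); add 2.
Step 6: cheapest edge leaving the tree is 2—7 (8); add 7.
Step 7: cheapest edge leaving the tree is 4—7 (6); add 4.
Step 8: cheapest edge leaving the tree is 3—6 (10); add 3.
MST edges: 6—8, 5—8, 1—5, 0—5, 1—2, 2—7, 4—7, 3—6; total weight 2+5+3+6+7+8+6+10 = 47.

47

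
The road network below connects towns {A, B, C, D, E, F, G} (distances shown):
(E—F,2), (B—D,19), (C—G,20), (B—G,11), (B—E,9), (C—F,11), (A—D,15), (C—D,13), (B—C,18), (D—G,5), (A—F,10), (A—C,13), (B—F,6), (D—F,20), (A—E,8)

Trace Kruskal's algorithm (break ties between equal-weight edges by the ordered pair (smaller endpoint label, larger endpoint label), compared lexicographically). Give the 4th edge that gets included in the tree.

A-E

Sort edges by weight, then run Kruskal:
E—F (2): add — endpoints in different components.
D—G (5): add — endpoints in different components.
B—F (6): add — endpoints in different components.
A—E (8): add — endpoints in different components.
B—E (9): skip — B and E already connected.
A—F (10): skip — A and F already connected.
B—G (11): add — endpoints in different components.
C—F (11): add — endpoints in different components.
The 4th edge added is A—E.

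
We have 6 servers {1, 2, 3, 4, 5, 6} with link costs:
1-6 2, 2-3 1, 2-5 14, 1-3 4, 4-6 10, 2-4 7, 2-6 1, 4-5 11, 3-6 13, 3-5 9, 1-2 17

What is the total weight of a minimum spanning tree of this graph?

Prim, starting at 6.
Step 1: frontier [2-6 1, 1-6 2, 4-6 10, 3-6 13] → take 2-6 (1); add 2.
Step 2: frontier [2-3 1, 2-4 7, 2-5 14, 1-2 17, 1-6 2, 4-6 10, 3-6 13] → take 2-3 (1); add 3.
Step 3: frontier [2-4 7, 2-5 14, 1-2 17, 1-3 4, 3-5 9, 1-6 2, 4-6 10] → take 1-6 (2); add 1.
Step 4: frontier [2-4 7, 2-5 14, 3-5 9, 4-6 10] → take 2-4 (7); add 4.
Step 5: frontier [2-5 14, 3-5 9, 4-5 11] → take 3-5 (9); add 5.
MST edges: 2-6, 2-3, 1-6, 2-4, 3-5; total weight 1+1+2+7+9 = 20.

20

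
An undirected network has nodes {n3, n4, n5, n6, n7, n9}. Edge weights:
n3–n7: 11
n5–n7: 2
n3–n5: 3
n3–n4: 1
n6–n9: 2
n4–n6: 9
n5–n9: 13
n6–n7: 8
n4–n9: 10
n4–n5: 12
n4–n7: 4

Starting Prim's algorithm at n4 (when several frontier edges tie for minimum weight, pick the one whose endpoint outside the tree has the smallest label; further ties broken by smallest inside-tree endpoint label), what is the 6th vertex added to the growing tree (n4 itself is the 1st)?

Grow the tree from n4 using Prim:
Step 1: cheapest edge leaving the tree is n3–n4 (1); add n3.
Step 2: cheapest edge leaving the tree is n3–n5 (3); add n5.
Step 3: cheapest edge leaving the tree is n5–n7 (2); add n7.
Step 4: cheapest edge leaving the tree is n6–n7 (8); add n6.
Step 5: cheapest edge leaving the tree is n6–n9 (2); add n9.
Vertex order: n4, n3, n5, n7, n6, n9. The 6th vertex is n9.

n9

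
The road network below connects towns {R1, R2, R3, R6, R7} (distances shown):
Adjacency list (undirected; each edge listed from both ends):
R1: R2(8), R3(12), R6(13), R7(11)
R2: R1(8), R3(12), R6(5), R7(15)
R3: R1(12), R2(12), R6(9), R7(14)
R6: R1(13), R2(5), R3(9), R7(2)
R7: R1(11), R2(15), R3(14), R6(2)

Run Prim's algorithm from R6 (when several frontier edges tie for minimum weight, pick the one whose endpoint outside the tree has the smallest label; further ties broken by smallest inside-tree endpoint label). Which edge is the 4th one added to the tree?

Prim's algorithm from R6:
Step 1: frontier [R6 R7 2, R2 R6 5, R3 R6 9, R1 R6 13] → take R6 R7 (2); add R7.
Step 2: frontier [R2 R6 5, R3 R6 9, R1 R6 13, R1 R7 11, R3 R7 14, R2 R7 15] → take R2 R6 (5); add R2.
Step 3: frontier [R1 R2 8, R2 R3 12, R3 R6 9, R1 R6 13, R1 R7 11, R3 R7 14] → take R1 R2 (8); add R1.
Step 4: frontier [R1 R3 12, R2 R3 12, R3 R6 9, R3 R7 14] → take R3 R6 (9); add R3.
The 4th edge added is R3 R6.

R3-R6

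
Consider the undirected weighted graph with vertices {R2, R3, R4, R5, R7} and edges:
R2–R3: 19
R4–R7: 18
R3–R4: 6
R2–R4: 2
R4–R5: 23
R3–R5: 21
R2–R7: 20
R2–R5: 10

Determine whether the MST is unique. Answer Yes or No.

Kruskal's algorithm — process edges by increasing weight (ties by edge label):
R2–R4 (2): add. Components now {R5} {R2,R4} {R3} {R7}
R3–R4 (6): add. Components now {R5} {R2,R3,R4} {R7}
R2–R5 (10): add. Components now {R2,R3,R4,R5} {R7}
R4–R7 (18): add. Components now {R2,R3,R4,R5,R7}
Every non-tree edge has weight strictly greater than the heaviest edge on the tree path between its endpoints, so the MST is unique.

Yes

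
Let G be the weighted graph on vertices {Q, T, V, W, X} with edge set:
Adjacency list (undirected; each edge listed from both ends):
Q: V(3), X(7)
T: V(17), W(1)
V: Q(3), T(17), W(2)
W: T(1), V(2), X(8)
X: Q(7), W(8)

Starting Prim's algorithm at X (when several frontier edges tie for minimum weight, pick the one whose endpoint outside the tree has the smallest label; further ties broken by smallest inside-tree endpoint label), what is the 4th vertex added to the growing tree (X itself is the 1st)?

W

Prim, starting at X.
Step 1: cheapest edge leaving the tree is Q-X (7); add Q.
Step 2: cheapest edge leaving the tree is Q-V (3); add V.
Step 3: cheapest edge leaving the tree is V-W (2); add W.
Step 4: cheapest edge leaving the tree is T-W (1); add T.
Vertex order: X, Q, V, W, T. The 4th vertex is W.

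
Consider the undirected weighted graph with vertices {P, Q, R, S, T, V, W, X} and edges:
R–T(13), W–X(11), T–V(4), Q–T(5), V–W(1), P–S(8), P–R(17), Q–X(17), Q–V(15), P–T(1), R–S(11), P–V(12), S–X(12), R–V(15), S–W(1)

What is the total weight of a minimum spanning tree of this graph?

Grow the tree from V using Prim:
Step 1: cheapest edge leaving the tree is V–W (1); add W.
Step 2: cheapest edge leaving the tree is S–W (1); add S.
Step 3: cheapest edge leaving the tree is T–V (4); add T.
Step 4: cheapest edge leaving the tree is P–T (1); add P.
Step 5: cheapest edge leaving the tree is Q–T (5); add Q.
Step 6: cheapest edge leaving the tree is R–S (11); add R.
Step 7: cheapest edge leaving the tree is W–X (11); add X.
MST edges: V–W, S–W, T–V, P–T, Q–T, R–S, W–X; total weight 1+1+4+1+5+11+11 = 34.

34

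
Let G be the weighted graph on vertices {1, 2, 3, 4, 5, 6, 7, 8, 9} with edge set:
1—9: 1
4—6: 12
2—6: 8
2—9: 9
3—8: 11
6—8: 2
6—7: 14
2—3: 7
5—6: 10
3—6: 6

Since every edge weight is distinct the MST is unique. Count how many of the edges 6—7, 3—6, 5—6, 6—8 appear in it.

4

Kruskal: consider edges lightest-first.
1—9 (1): add — endpoints in different components.
6—8 (2): add — endpoints in different components.
3—6 (6): add — endpoints in different components.
2—3 (7): add — endpoints in different components.
2—6 (8): skip — 2 and 6 already connected.
2—9 (9): add — endpoints in different components.
5—6 (10): add — endpoints in different components.
3—8 (11): skip — 3 and 8 already connected.
4—6 (12): add — endpoints in different components.
6—7 (14): add — endpoints in different components.
MST edge set: {1—9, 6—8, 3—6, 2—3, 2—9, 5—6, 4—6, 6—7}.
Of the listed edges, {6—7, 3—6, 5—6, 6—8} are in the MST → 4.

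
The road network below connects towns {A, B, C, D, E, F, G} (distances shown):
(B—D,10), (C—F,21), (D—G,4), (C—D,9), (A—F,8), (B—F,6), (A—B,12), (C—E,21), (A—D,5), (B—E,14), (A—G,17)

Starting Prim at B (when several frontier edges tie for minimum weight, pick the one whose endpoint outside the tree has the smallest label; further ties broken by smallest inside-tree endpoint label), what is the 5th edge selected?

Grow the tree from B using Prim:
Step 1: cheapest edge leaving the tree is B—F (6); add F.
Step 2: cheapest edge leaving the tree is A—F (8); add A.
Step 3: cheapest edge leaving the tree is A—D (5); add D.
Step 4: cheapest edge leaving the tree is D—G (4); add G.
Step 5: cheapest edge leaving the tree is C—D (9); add C.
Step 6: cheapest edge leaving the tree is B—E (14); add E.
The 5th edge added is C—D.

C-D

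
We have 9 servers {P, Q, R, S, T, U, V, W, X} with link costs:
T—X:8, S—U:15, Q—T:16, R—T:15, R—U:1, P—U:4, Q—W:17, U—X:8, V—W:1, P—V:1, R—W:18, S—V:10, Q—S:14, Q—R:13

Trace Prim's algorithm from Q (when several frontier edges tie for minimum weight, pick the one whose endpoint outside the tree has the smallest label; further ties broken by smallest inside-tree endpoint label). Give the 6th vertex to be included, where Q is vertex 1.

W

Prim's algorithm from Q:
Step 1: frontier [Q—R 13, Q—S 14, Q—T 16, Q—W 17] → take Q—R (13); add R.
Step 2: frontier [Q—S 14, Q—T 16, Q—W 17, R—U 1, R—T 15, R—W 18] → take R—U (1); add U.
Step 3: frontier [Q—S 14, Q—T 16, Q—W 17, R—T 15, R—W 18, P—U 4, U—X 8, S—U 15] → take P—U (4); add P.
Step 4: frontier [P—V 1, Q—S 14, Q—T 16, Q—W 17, R—T 15, R—W 18, U—X 8, S—U 15] → take P—V (1); add V.
Step 5: frontier [Q—S 14, Q—T 16, Q—W 17, R—T 15, R—W 18, U—X 8, S—U 15, V—W 1, S—V 10] → take V—W (1); add W.
Step 6: frontier [Q—S 14, Q—T 16, R—T 15, U—X 8, S—U 15, S—V 10] → take U—X (8); add X.
Step 7: frontier [Q—S 14, Q—T 16, R—T 15, S—U 15, S—V 10, T—X 8] → take T—X (8); add T.
Step 8: frontier [Q—S 14, S—U 15, S—V 10] → take S—V (10); add S.
Vertex order: Q, R, U, P, V, W, X, T, S. The 6th vertex is W.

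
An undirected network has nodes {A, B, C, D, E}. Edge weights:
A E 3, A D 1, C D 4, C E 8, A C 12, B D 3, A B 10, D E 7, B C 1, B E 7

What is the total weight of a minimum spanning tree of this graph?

8

Prim's algorithm from C:
Step 1: cheapest edge leaving the tree is B C (1); add B.
Step 2: cheapest edge leaving the tree is B D (3); add D.
Step 3: cheapest edge leaving the tree is A D (1); add A.
Step 4: cheapest edge leaving the tree is A E (3); add E.
MST edges: B C, B D, A D, A E; total weight 1+3+1+3 = 8.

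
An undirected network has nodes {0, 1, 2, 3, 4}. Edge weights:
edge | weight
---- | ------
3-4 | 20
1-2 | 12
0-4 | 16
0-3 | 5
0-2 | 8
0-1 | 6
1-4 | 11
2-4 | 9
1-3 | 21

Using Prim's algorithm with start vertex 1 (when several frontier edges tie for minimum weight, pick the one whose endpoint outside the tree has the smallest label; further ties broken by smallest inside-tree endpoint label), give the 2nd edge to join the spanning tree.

0-3

Prim, starting at 1.
Step 1: frontier [0-1 6, 1-4 11, 1-2 12, 1-3 21] → take 0-1 (6); add 0.
Step 2: frontier [0-3 5, 0-2 8, 0-4 16, 1-4 11, 1-2 12, 1-3 21] → take 0-3 (5); add 3.
Step 3: frontier [0-2 8, 0-4 16, 1-4 11, 1-2 12, 3-4 20] → take 0-2 (8); add 2.
Step 4: frontier [0-4 16, 1-4 11, 2-4 9, 3-4 20] → take 2-4 (9); add 4.
The 2nd edge added is 0-3.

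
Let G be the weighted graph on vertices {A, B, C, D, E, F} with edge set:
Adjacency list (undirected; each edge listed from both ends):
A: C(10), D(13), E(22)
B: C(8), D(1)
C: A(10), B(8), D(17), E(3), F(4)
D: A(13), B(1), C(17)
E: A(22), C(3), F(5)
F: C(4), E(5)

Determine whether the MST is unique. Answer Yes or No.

Yes

Kruskal: consider edges lightest-first.
B-D (1): add. Components now {A} {B,D} {C} {E} {F}
C-E (3): add. Components now {A} {B,D} {C,E} {F}
C-F (4): add. Components now {A} {B,D} {C,E,F}
E-F (5): skip — E and F already connected.
B-C (8): add. Components now {A} {B,C,D,E,F}
A-C (10): add. Components now {A,B,C,D,E,F}
Every non-tree edge has weight strictly greater than the heaviest edge on the tree path between its endpoints, so the MST is unique.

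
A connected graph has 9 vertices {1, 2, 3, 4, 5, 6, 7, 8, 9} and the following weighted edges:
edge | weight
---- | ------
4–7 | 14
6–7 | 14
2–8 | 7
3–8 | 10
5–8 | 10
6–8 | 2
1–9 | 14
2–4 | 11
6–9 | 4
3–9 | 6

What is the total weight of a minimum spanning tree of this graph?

68

Prim, starting at 8.
Step 1: cheapest edge leaving the tree is 6–8 (2); add 6.
Step 2: cheapest edge leaving the tree is 6–9 (4); add 9.
Step 3: cheapest edge leaving the tree is 3–9 (6); add 3.
Step 4: cheapest edge leaving the tree is 2–8 (7); add 2.
Step 5: cheapest edge leaving the tree is 5–8 (10); add 5.
Step 6: cheapest edge leaving the tree is 2–4 (11); add 4.
Step 7: cheapest edge leaving the tree is 1–9 (14); add 1.
Step 8: cheapest edge leaving the tree is 4–7 (14); add 7.
MST edges: 6–8, 6–9, 3–9, 2–8, 5–8, 2–4, 1–9, 4–7; total weight 2+4+6+7+10+11+14+14 = 68.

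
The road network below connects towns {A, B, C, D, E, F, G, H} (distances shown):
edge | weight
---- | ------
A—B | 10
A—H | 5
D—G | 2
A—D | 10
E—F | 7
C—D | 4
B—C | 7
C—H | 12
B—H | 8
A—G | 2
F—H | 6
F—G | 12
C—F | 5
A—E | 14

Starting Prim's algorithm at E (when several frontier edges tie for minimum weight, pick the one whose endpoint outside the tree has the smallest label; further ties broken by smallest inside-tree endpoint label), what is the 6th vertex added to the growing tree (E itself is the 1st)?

A

Prim's algorithm from E:
Step 1: cheapest edge leaving the tree is E—F (7); add F.
Step 2: cheapest edge leaving the tree is C—F (5); add C.
Step 3: cheapest edge leaving the tree is C—D (4); add D.
Step 4: cheapest edge leaving the tree is D—G (2); add G.
Step 5: cheapest edge leaving the tree is A—G (2); add A.
Step 6: cheapest edge leaving the tree is A—H (5); add H.
Step 7: cheapest edge leaving the tree is B—C (7); add B.
Vertex order: E, F, C, D, G, A, H, B. The 6th vertex is A.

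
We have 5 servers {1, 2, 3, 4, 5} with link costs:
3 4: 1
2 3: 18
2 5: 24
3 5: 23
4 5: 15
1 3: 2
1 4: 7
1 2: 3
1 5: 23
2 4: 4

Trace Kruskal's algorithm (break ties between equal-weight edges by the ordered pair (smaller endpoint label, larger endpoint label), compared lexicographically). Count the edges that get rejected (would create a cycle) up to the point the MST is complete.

Kruskal: consider edges lightest-first.
3 4 (1): add. Components now {1} {2} {3,4} {5}
1 3 (2): add. Components now {1,3,4} {2} {5}
1 2 (3): add. Components now {1,2,3,4} {5}
2 4 (4): skip — 2 and 4 already connected.
1 4 (7): skip — 1 and 4 already connected.
4 5 (15): add. Components now {1,2,3,4,5}
Edges rejected before the tree was complete: 2.

2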